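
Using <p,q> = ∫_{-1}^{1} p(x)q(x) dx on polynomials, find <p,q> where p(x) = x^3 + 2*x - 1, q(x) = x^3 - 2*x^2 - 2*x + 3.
<p,q> = -148/21

Expand the product: p(x)·q(x) = x^6 - 2*x^5 - 2*x^3 - 2*x^2 + 8*x - 3.
∫_{-1}^{1} of each monomial x^k gives [2/(k+1) if k even, 0 if k odd]. Integrating term-by-term (or equivalently evaluating the antiderivative F(x) = x^7/7 - x^6/3 - x^4/2 - 2*x^3/3 + 4*x^2 - 3*x at the endpoints):
  F(1) − F(−1) = -5/14 − (281/42) = -148/21.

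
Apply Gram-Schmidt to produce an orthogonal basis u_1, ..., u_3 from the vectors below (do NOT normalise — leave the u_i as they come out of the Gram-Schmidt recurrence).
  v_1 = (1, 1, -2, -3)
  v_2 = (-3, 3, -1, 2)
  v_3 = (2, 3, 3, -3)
Orthogonal basis:
  u_1 = (1, 1, -2, -3)
  u_2 = (-41/15, 49/15, -23/15, 6/5)
  u_3 = (324/329, 143/47, 1249/329, -391/329)

Apply the Gram-Schmidt recurrence
  u_1 = v_1
  u_i = v_i − Σ_{j<i} ((v_i · u_j) / (u_j · u_j)) · u_j.

Step by step this gives:
  u_1 = (1, 1, -2, -3)
  u_2 = (-41/15, 49/15, -23/15, 6/5)
  u_3 = (324/329, 143/47, 1249/329, -391/329)

Orthogonality check:
  u_2 · u_1 = 0 (should be 0)
  u_3 · u_1 = 0 (should be 0)
  u_3 · u_2 = 0 (should be 0)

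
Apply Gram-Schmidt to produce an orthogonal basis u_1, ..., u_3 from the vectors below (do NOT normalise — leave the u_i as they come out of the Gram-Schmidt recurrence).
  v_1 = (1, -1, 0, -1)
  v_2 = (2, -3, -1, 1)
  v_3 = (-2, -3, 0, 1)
Orthogonal basis:
  u_1 = (1, -1, 0, -1)
  u_2 = (2/3, -5/3, -1, 7/3)
  u_3 = (-70/29, -57/29, 18/29, -13/29)

Apply the Gram-Schmidt recurrence
  u_1 = v_1
  u_i = v_i − Σ_{j<i} ((v_i · u_j) / (u_j · u_j)) · u_j.

Step by step this gives:
  u_1 = (1, -1, 0, -1)
  u_2 = (2/3, -5/3, -1, 7/3)
  u_3 = (-70/29, -57/29, 18/29, -13/29)

Orthogonality check:
  u_2 · u_1 = 0 (should be 0)
  u_3 · u_1 = 0 (should be 0)
  u_3 · u_2 = 0 (should be 0)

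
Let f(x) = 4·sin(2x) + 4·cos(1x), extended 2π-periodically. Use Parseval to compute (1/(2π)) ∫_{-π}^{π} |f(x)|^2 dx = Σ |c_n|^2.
Σ |c_n|^2 = 16

Expand |f|^2 and use orthogonality of {sin(nx), cos(mx)} on [-π, π]:
  ∫_{-π}^{π} sin(nx)^2 dx = π, ∫ cos(mx)^2 dx = π, and cross terms integrate to 0.
So ∫_{-π}^{π} f(x)^2 dx = 4^2 · π + 4^2 · π = (16 + 16)π.
Divide by 2π: (16 + 16)/2 = 16.
By Parseval, this equals Σ |c_n|^2.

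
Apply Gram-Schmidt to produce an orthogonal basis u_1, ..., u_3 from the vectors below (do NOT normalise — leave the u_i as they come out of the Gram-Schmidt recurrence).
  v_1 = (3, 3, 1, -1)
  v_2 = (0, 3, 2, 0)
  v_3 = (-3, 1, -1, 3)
Orthogonal basis:
  u_1 = (3, 3, 1, -1)
  u_2 = (-33/20, 27/20, 29/20, 11/20)
  u_3 = (6/139, 172/139, -258/139, 276/139)

Apply the Gram-Schmidt recurrence
  u_1 = v_1
  u_i = v_i − Σ_{j<i} ((v_i · u_j) / (u_j · u_j)) · u_j.

Step by step this gives:
  u_1 = (3, 3, 1, -1)
  u_2 = (-33/20, 27/20, 29/20, 11/20)
  u_3 = (6/139, 172/139, -258/139, 276/139)

Orthogonality check:
  u_2 · u_1 = 0 (should be 0)
  u_3 · u_1 = 0 (should be 0)
  u_3 · u_2 = 0 (should be 0)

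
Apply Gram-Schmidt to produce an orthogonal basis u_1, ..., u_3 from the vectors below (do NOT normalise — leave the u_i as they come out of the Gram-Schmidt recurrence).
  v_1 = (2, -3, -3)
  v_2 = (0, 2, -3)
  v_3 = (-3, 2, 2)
Orthogonal basis:
  u_1 = (2, -3, -3)
  u_2 = (-3/11, 53/22, -57/22)
  u_3 = (-375/277, -150/277, -100/277)

Apply the Gram-Schmidt recurrence
  u_1 = v_1
  u_i = v_i − Σ_{j<i} ((v_i · u_j) / (u_j · u_j)) · u_j.

Step by step this gives:
  u_1 = (2, -3, -3)
  u_2 = (-3/11, 53/22, -57/22)
  u_3 = (-375/277, -150/277, -100/277)

Orthogonality check:
  u_2 · u_1 = 0 (should be 0)
  u_3 · u_1 = 0 (should be 0)
  u_3 · u_2 = 0 (should be 0)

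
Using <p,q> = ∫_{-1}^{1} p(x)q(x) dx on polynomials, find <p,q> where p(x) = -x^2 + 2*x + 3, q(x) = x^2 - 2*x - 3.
<p,q> = -256/15

Expand the product: p(x)·q(x) = -x^4 + 4*x^3 + 2*x^2 - 12*x - 9.
∫_{-1}^{1} of each monomial x^k gives [2/(k+1) if k even, 0 if k odd]. Integrating term-by-term (or equivalently evaluating the antiderivative F(x) = -x^5/5 + x^4 + 2*x^3/3 - 6*x^2 - 9*x at the endpoints):
  F(1) − F(−1) = -203/15 − (53/15) = -256/15.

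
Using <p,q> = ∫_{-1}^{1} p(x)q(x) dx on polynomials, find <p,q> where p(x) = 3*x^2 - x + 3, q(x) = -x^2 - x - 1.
<p,q> = -158/15

Expand the product: p(x)·q(x) = -3*x^4 - 2*x^3 - 5*x^2 - 2*x - 3.
∫_{-1}^{1} of each monomial x^k gives [2/(k+1) if k even, 0 if k odd]. Integrating term-by-term (or equivalently evaluating the antiderivative F(x) = -3*x^5/5 - x^4/2 - 5*x^3/3 - x^2 - 3*x at the endpoints):
  F(1) − F(−1) = -203/30 − (113/30) = -158/15.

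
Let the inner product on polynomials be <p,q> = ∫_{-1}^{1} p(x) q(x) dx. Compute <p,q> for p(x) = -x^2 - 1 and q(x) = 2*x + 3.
<p,q> = -8

Expand the product: p(x)·q(x) = -2*x^3 - 3*x^2 - 2*x - 3.
∫_{-1}^{1} of each monomial x^k gives [2/(k+1) if k even, 0 if k odd]. Integrating term-by-term (or equivalently evaluating the antiderivative F(x) = -x^4/2 - x^3 - x^2 - 3*x at the endpoints):
  F(1) − F(−1) = -11/2 − (5/2) = -8.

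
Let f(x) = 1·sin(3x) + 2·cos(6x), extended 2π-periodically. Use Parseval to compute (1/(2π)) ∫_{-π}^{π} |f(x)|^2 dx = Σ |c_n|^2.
Σ |c_n|^2 = 5/2

Expand |f|^2 and use orthogonality of {sin(nx), cos(mx)} on [-π, π]:
  ∫_{-π}^{π} sin(nx)^2 dx = π, ∫ cos(mx)^2 dx = π, and cross terms integrate to 0.
So ∫_{-π}^{π} f(x)^2 dx = 1^2 · π + 2^2 · π = (1 + 4)π.
Divide by 2π: (1 + 4)/2 = 5/2.
By Parseval, this equals Σ |c_n|^2.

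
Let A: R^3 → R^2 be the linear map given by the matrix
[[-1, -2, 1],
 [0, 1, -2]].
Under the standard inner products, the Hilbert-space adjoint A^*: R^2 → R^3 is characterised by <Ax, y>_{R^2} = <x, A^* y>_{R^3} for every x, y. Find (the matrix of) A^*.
A^* = A^T =
[[-1, 0],
 [-2, 1],
 [1, -2]]

For real matrices with standard dot products, the defining identity <Ax, y> = <x, A^* y> gives (Ax)^T y = x^T (A^*) y, i.e. x^T A^T y = x^T (A^*) y. Since this holds for all x, y, we must have A^* = A^T. Therefore
A^* =
[[-1, 0],
 [-2, 1],
 [1, -2]].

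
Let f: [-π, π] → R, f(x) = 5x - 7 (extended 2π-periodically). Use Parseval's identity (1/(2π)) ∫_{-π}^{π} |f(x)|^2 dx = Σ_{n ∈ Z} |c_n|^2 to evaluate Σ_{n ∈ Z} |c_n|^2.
Σ |c_n|^2 = 25π^2/3 + 49

Expand and integrate term by term over [-π, π]:
  ∫ (5x)^2 dx = 25·(2π^3/3); ∫ 2·5·(-7)·x dx = 0 (odd integrand); ∫ (-7)^2 dx = 49·2π.
So (1/(2π)) ∫_{-π}^{π} (5x - 7)^2 dx = 25π^2/3 + 49 = 25π^2/3 + 49.
Parseval ⇒ Σ |c_n|^2 = 25π^2/3 + 49.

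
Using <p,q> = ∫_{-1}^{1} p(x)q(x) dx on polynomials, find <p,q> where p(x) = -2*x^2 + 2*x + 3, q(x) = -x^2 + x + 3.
<p,q> = 212/15

Expand the product: p(x)·q(x) = 2*x^4 - 4*x^3 - 7*x^2 + 9*x + 9.
∫_{-1}^{1} of each monomial x^k gives [2/(k+1) if k even, 0 if k odd]. Integrating term-by-term (or equivalently evaluating the antiderivative F(x) = 2*x^5/5 - x^4 - 7*x^3/3 + 9*x^2/2 + 9*x at the endpoints):
  F(1) − F(−1) = 317/30 − (-107/30) = 212/15.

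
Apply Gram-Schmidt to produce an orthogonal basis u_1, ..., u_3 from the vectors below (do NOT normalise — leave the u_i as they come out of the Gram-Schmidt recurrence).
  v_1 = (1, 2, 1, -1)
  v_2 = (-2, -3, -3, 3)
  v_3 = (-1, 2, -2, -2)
Orthogonal basis:
  u_1 = (1, 2, 1, -1)
  u_2 = (0, 1, -1, 1)
  u_3 = (-10/7, 10/21, -37/21, -47/21)

Apply the Gram-Schmidt recurrence
  u_1 = v_1
  u_i = v_i − Σ_{j<i} ((v_i · u_j) / (u_j · u_j)) · u_j.

Step by step this gives:
  u_1 = (1, 2, 1, -1)
  u_2 = (0, 1, -1, 1)
  u_3 = (-10/7, 10/21, -37/21, -47/21)

Orthogonality check:
  u_2 · u_1 = 0 (should be 0)
  u_3 · u_1 = 0 (should be 0)
  u_3 · u_2 = 0 (should be 0)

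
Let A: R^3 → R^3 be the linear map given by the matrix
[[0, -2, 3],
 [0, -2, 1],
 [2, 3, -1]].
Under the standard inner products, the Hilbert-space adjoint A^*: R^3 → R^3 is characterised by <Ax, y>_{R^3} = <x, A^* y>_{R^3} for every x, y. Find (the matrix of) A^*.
A^* = A^T =
[[0, 0, 2],
 [-2, -2, 3],
 [3, 1, -1]]

For real matrices with standard dot products, the defining identity <Ax, y> = <x, A^* y> gives (Ax)^T y = x^T (A^*) y, i.e. x^T A^T y = x^T (A^*) y. Since this holds for all x, y, we must have A^* = A^T. Therefore
A^* =
[[0, 0, 2],
 [-2, -2, 3],
 [3, 1, -1]].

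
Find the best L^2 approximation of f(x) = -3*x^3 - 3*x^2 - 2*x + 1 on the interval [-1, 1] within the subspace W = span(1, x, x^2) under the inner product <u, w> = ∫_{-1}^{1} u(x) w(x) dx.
g(x) = -3*x^2 - 19*x/5 + 1

The best approximation g ∈ W is the orthogonal projection of f onto W. Writing g = a_0 + a_1 x + a_2 x^2, the coefficients solve the normal equations G · a = b where
  G_{ij} = <φ_i, φ_j> and b_i = <f, φ_i>, with φ_0 = 1, φ_1 = x, φ_2 = x^2.
G =
  [2, 0, 2/3]
  [0, 2/3, 0]
  [2/3, 0, 2/5],
b = (0, -38/15, -8/15).
Solving gives a_0 = 1, a_1 = -19/5, a_2 = -3, so
  g(x) = -3*x^2 - 19*x/5 + 1.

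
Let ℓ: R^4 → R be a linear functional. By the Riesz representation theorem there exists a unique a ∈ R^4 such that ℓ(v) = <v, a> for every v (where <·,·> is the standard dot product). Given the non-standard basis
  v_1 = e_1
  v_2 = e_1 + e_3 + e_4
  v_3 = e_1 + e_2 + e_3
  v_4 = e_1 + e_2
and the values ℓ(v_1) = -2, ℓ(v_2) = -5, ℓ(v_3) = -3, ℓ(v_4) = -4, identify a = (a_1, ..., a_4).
a = (-2, -2, 1, -4)

Write a = (a_1, ..., a_4) in the standard basis. For each basis vector v_i, ℓ(v_i) = <v_i, a> is a linear equation in the a_j's. Collect the n equations into a matrix system V a = ℓ, where row i of V is v_i (expressed in the standard basis). Since V is invertible (lower-triangular with 1s on the diagonal, up to permutation), solve by back-substitution:
  V =
[[1, 0, 0, 0],
 [1, 0, 1, 1],
 [1, 1, 1, 0],
 [1, 1, 0, 0]]
  V a = (-2, -5, -3, -4)
Solving gives a = (-2, -2, 1, -4).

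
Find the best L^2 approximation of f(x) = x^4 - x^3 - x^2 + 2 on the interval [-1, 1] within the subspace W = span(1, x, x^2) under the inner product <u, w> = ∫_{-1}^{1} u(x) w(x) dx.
g(x) = -x^2/7 - 3*x/5 + 67/35

The best approximation g ∈ W is the orthogonal projection of f onto W. Writing g = a_0 + a_1 x + a_2 x^2, the coefficients solve the normal equations G · a = b where
  G_{ij} = <φ_i, φ_j> and b_i = <f, φ_i>, with φ_0 = 1, φ_1 = x, φ_2 = x^2.
G =
  [2, 0, 2/3]
  [0, 2/3, 0]
  [2/3, 0, 2/5],
b = (56/15, -2/5, 128/105).
Solving gives a_0 = 67/35, a_1 = -3/5, a_2 = -1/7, so
  g(x) = -x^2/7 - 3*x/5 + 67/35.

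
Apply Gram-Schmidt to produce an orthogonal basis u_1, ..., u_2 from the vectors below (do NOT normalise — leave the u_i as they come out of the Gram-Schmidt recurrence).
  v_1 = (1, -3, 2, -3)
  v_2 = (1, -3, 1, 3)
Orthogonal basis:
  u_1 = (1, -3, 2, -3)
  u_2 = (20/23, -60/23, 17/23, 78/23)

Apply the Gram-Schmidt recurrence
  u_1 = v_1
  u_i = v_i − Σ_{j<i} ((v_i · u_j) / (u_j · u_j)) · u_j.

Step by step this gives:
  u_1 = (1, -3, 2, -3)
  u_2 = (20/23, -60/23, 17/23, 78/23)

Orthogonality check:
  u_2 · u_1 = 0 (should be 0)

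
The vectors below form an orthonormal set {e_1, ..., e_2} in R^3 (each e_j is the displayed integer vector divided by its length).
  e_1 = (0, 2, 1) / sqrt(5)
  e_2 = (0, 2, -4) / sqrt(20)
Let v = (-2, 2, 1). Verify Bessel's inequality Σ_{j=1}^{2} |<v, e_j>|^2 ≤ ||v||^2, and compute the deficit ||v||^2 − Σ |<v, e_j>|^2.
Σ |<v, e_j>|^2 = 5; ||v||^2 = 9; deficit = 4

Write each e_j = u_j / sqrt(<u_j, u_j>) where u_j is the displayed integer vector. Then <v, e_j> = <v, u_j> / sqrt(<u_j, u_j>), so |<v, e_j>|^2 = <v, u_j>^2 / <u_j, u_j>.
Coefficients: <v, e_1> = 5/sqrt(5), <v, e_2> = 0/sqrt(20).
Square and sum: Σ |<v, e_j>|^2 = 5.
Compute ||v||^2 = v·v = 9.
Deficit = 9 − 5 = 4 ≥ 0, confirming Bessel's inequality. (The deficit equals ||v − Σ <v,e_j> e_j||^2, the squared distance from v to span{e_j}.)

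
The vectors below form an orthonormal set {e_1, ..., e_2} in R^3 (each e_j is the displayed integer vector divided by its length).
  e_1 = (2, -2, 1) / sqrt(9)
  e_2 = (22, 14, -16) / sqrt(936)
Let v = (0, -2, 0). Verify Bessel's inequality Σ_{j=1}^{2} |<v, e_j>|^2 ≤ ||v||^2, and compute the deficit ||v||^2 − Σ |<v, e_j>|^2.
Σ |<v, e_j>|^2 = 34/13; ||v||^2 = 4; deficit = 18/13

Write each e_j = u_j / sqrt(<u_j, u_j>) where u_j is the displayed integer vector. Then <v, e_j> = <v, u_j> / sqrt(<u_j, u_j>), so |<v, e_j>|^2 = <v, u_j>^2 / <u_j, u_j>.
Coefficients: <v, e_1> = 4/sqrt(9), <v, e_2> = -28/sqrt(936).
Square and sum: Σ |<v, e_j>|^2 = 34/13.
Compute ||v||^2 = v·v = 4.
Deficit = 4 − 34/13 = 18/13 ≥ 0, confirming Bessel's inequality. (The deficit equals ||v − Σ <v,e_j> e_j||^2, the squared distance from v to span{e_j}.)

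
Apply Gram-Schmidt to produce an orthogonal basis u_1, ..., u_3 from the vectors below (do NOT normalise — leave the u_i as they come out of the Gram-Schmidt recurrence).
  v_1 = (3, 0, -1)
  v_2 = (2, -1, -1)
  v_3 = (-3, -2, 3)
Orthogonal basis:
  u_1 = (3, 0, -1)
  u_2 = (-1/10, -1, -3/10)
  u_3 = (8/11, -8/11, 24/11)

Apply the Gram-Schmidt recurrence
  u_1 = v_1
  u_i = v_i − Σ_{j<i} ((v_i · u_j) / (u_j · u_j)) · u_j.

Step by step this gives:
  u_1 = (3, 0, -1)
  u_2 = (-1/10, -1, -3/10)
  u_3 = (8/11, -8/11, 24/11)

Orthogonality check:
  u_2 · u_1 = 0 (should be 0)
  u_3 · u_1 = 0 (should be 0)
  u_3 · u_2 = 0 (should be 0)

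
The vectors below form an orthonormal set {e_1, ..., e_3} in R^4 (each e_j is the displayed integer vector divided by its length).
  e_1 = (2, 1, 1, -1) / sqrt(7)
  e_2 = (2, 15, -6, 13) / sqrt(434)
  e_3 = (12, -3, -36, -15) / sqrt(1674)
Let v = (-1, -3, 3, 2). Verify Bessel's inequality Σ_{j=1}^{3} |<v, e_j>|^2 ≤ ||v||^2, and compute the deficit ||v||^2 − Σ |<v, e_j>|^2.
Σ |<v, e_j>|^2 = 53/3; ||v||^2 = 23; deficit = 16/3

Write each e_j = u_j / sqrt(<u_j, u_j>) where u_j is the displayed integer vector. Then <v, e_j> = <v, u_j> / sqrt(<u_j, u_j>), so |<v, e_j>|^2 = <v, u_j>^2 / <u_j, u_j>.
Coefficients: <v, e_1> = -4/sqrt(7), <v, e_2> = -39/sqrt(434), <v, e_3> = -141/sqrt(1674).
Square and sum: Σ |<v, e_j>|^2 = 53/3.
Compute ||v||^2 = v·v = 23.
Deficit = 23 − 53/3 = 16/3 ≥ 0, confirming Bessel's inequality. (The deficit equals ||v − Σ <v,e_j> e_j||^2, the squared distance from v to span{e_j}.)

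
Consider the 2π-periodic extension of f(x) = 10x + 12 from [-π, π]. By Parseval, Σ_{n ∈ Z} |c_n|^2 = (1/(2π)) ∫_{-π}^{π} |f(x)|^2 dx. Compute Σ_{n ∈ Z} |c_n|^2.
Σ |c_n|^2 = 100π^2/3 + 144

Expand and integrate term by term over [-π, π]:
  ∫ (10x)^2 dx = 100·(2π^3/3); ∫ 2·10·(12)·x dx = 0 (odd integrand); ∫ 12^2 dx = 144·2π.
So (1/(2π)) ∫_{-π}^{π} (10x + 12)^2 dx = 100π^2/3 + 144 = 100π^2/3 + 144.
Parseval ⇒ Σ |c_n|^2 = 100π^2/3 + 144.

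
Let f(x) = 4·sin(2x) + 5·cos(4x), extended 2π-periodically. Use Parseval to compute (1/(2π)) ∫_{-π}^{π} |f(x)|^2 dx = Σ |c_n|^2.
Σ |c_n|^2 = 41/2

Expand |f|^2 and use orthogonality of {sin(nx), cos(mx)} on [-π, π]:
  ∫_{-π}^{π} sin(nx)^2 dx = π, ∫ cos(mx)^2 dx = π, and cross terms integrate to 0.
So ∫_{-π}^{π} f(x)^2 dx = 4^2 · π + 5^2 · π = (16 + 25)π.
Divide by 2π: (16 + 25)/2 = 41/2.
By Parseval, this equals Σ |c_n|^2.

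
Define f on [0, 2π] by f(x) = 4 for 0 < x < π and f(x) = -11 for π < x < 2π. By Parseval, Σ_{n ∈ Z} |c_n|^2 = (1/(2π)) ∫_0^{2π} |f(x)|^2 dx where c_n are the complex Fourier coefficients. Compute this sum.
Σ |c_n|^2 = 137/2

Parseval equates the L^2 energy of f (normalised by 1/(2π)) with the ℓ^2 sum of its Fourier coefficients: (1/(2π)) ∫_0^{2π} |f|^2 = Σ |c_n|^2.
Compute the left side: (1/(2π)) [∫_0^π 4^2 dx + ∫_π^{2π} (-11)^2 dx] = (1/(2π)) · (16π + 121π) = (16 + 121)/2 = 137/2.
So Σ_{n ∈ Z} |c_n|^2 = 137/2.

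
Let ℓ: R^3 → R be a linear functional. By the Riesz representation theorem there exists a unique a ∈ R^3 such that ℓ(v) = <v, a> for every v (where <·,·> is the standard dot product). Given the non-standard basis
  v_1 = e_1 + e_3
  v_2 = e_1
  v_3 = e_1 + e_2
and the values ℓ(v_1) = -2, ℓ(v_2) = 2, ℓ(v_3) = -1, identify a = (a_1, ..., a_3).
a = (2, -3, -4)

Write a = (a_1, ..., a_3) in the standard basis. For each basis vector v_i, ℓ(v_i) = <v_i, a> is a linear equation in the a_j's. Collect the n equations into a matrix system V a = ℓ, where row i of V is v_i (expressed in the standard basis). Since V is invertible (lower-triangular with 1s on the diagonal, up to permutation), solve by back-substitution:
  V =
[[1, 0, 1],
 [1, 0, 0],
 [1, 1, 0]]
  V a = (-2, 2, -1)
Solving gives a = (2, -3, -4).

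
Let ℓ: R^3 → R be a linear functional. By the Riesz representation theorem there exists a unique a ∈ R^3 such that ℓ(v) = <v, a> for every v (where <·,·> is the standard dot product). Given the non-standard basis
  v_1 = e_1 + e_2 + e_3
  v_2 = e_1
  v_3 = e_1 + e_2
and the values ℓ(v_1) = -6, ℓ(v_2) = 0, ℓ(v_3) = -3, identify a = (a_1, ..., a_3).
a = (0, -3, -3)

Write a = (a_1, ..., a_3) in the standard basis. For each basis vector v_i, ℓ(v_i) = <v_i, a> is a linear equation in the a_j's. Collect the n equations into a matrix system V a = ℓ, where row i of V is v_i (expressed in the standard basis). Since V is invertible (lower-triangular with 1s on the diagonal, up to permutation), solve by back-substitution:
  V =
[[1, 1, 1],
 [1, 0, 0],
 [1, 1, 0]]
  V a = (-6, 0, -3)
Solving gives a = (0, -3, -3).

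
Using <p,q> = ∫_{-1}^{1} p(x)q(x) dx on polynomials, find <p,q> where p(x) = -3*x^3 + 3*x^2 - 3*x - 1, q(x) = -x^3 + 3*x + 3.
<p,q> = -264/35

Expand the product: p(x)·q(x) = 3*x^6 - 3*x^5 - 6*x^4 + x^3 - 12*x - 3.
∫_{-1}^{1} of each monomial x^k gives [2/(k+1) if k even, 0 if k odd]. Integrating term-by-term (or equivalently evaluating the antiderivative F(x) = 3*x^7/7 - x^6/2 - 6*x^5/5 + x^4/4 - 6*x^2 - 3*x at the endpoints):
  F(1) − F(−1) = -1403/140 − (-347/140) = -264/35.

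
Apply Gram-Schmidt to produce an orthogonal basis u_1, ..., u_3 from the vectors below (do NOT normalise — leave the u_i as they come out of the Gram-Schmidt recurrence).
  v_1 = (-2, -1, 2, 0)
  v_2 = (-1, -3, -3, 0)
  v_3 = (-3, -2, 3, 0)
Orthogonal basis:
  u_1 = (-2, -1, 2, 0)
  u_2 = (-11/9, -28/9, -25/9, 0)
  u_3 = (18/85, -16/85, 2/17, 0)

Apply the Gram-Schmidt recurrence
  u_1 = v_1
  u_i = v_i − Σ_{j<i} ((v_i · u_j) / (u_j · u_j)) · u_j.

Step by step this gives:
  u_1 = (-2, -1, 2, 0)
  u_2 = (-11/9, -28/9, -25/9, 0)
  u_3 = (18/85, -16/85, 2/17, 0)

Orthogonality check:
  u_2 · u_1 = 0 (should be 0)
  u_3 · u_1 = 0 (should be 0)
  u_3 · u_2 = 0 (should be 0)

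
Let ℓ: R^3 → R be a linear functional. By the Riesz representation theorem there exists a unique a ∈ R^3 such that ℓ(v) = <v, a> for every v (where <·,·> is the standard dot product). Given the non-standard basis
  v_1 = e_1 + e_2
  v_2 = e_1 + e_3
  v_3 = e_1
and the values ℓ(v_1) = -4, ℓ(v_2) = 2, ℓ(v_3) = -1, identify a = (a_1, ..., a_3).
a = (-1, -3, 3)

Write a = (a_1, ..., a_3) in the standard basis. For each basis vector v_i, ℓ(v_i) = <v_i, a> is a linear equation in the a_j's. Collect the n equations into a matrix system V a = ℓ, where row i of V is v_i (expressed in the standard basis). Since V is invertible (lower-triangular with 1s on the diagonal, up to permutation), solve by back-substitution:
  V =
[[1, 1, 0],
 [1, 0, 1],
 [1, 0, 0]]
  V a = (-4, 2, -1)
Solving gives a = (-1, -3, 3).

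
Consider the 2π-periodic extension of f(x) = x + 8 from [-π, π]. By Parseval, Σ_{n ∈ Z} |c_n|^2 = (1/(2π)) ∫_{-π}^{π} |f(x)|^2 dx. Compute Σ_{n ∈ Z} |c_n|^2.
Σ |c_n|^2 = π^2/3 + 64

Expand and integrate term by term over [-π, π]:
  ∫ (x)^2 dx = 1·(2π^3/3); ∫ 2·1·(8)·x dx = 0 (odd integrand); ∫ 8^2 dx = 64·2π.
So (1/(2π)) ∫_{-π}^{π} (x + 8)^2 dx = 1π^2/3 + 64 = π^2/3 + 64.
Parseval ⇒ Σ |c_n|^2 = π^2/3 + 64.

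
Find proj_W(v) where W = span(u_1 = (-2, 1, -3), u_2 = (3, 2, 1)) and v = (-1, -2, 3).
proj_W(v) = (-1/3, -8/3, 7/3)

Set up U = [u_1 | ... | u_2] ∈ R^(3×2). The projector onto W = col(U) is P = U (U^T U)^(-1) U^T.
Compute U^T U =
  [14, -7]
  [-7, 14],
and U^T v = (-9, -4).
Solve U^T U · c = U^T v for the coefficients: c = (-22/21, -17/21). The projection is proj_W(v) = U c.
Check: (v - proj_W(v)) · u_1 = 0  (should be 0).
Check: (v - proj_W(v)) · u_2 = 0  (should be 0).
Result: proj_W(v) = (-1/3, -8/3, 7/3).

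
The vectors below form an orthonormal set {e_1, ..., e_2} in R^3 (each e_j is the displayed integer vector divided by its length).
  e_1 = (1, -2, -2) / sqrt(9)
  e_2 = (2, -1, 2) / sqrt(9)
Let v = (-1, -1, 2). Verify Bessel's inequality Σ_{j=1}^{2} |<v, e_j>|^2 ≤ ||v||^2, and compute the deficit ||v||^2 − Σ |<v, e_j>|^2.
Σ |<v, e_j>|^2 = 2; ||v||^2 = 6; deficit = 4

Write each e_j = u_j / sqrt(<u_j, u_j>) where u_j is the displayed integer vector. Then <v, e_j> = <v, u_j> / sqrt(<u_j, u_j>), so |<v, e_j>|^2 = <v, u_j>^2 / <u_j, u_j>.
Coefficients: <v, e_1> = -3/sqrt(9), <v, e_2> = 3/sqrt(9).
Square and sum: Σ |<v, e_j>|^2 = 2.
Compute ||v||^2 = v·v = 6.
Deficit = 6 − 2 = 4 ≥ 0, confirming Bessel's inequality. (The deficit equals ||v − Σ <v,e_j> e_j||^2, the squared distance from v to span{e_j}.)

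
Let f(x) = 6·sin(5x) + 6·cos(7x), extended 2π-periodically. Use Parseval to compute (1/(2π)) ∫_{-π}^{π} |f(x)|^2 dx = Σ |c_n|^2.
Σ |c_n|^2 = 36

Expand |f|^2 and use orthogonality of {sin(nx), cos(mx)} on [-π, π]:
  ∫_{-π}^{π} sin(nx)^2 dx = π, ∫ cos(mx)^2 dx = π, and cross terms integrate to 0.
So ∫_{-π}^{π} f(x)^2 dx = 6^2 · π + 6^2 · π = (36 + 36)π.
Divide by 2π: (36 + 36)/2 = 36.
By Parseval, this equals Σ |c_n|^2.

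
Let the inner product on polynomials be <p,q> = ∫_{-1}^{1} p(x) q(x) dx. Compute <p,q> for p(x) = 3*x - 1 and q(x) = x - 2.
<p,q> = 6

Expand the product: p(x)·q(x) = 3*x^2 - 7*x + 2.
∫_{-1}^{1} of each monomial x^k gives [2/(k+1) if k even, 0 if k odd]. Integrating term-by-term (or equivalently evaluating the antiderivative F(x) = x^3 - 7*x^2/2 + 2*x at the endpoints):
  F(1) − F(−1) = -1/2 − (-13/2) = 6.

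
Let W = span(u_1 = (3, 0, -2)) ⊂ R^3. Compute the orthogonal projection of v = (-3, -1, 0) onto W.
proj_W(v) = (-27/13, 0, 18/13)

Set up U = [u_1 | ... | u_1] ∈ R^(3×1). The projector onto W = col(U) is P = U (U^T U)^(-1) U^T.
Compute U^T U =
  [13],
and U^T v = (-9).
Solve U^T U · c = U^T v for the coefficients: c = (-9/13). The projection is proj_W(v) = U c.
Check: (v - proj_W(v)) · u_1 = 0  (should be 0).
Result: proj_W(v) = (-27/13, 0, 18/13).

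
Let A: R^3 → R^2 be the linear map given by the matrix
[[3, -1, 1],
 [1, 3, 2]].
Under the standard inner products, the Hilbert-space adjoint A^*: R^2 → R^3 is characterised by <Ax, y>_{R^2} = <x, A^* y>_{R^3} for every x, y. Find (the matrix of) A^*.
A^* = A^T =
[[3, 1],
 [-1, 3],
 [1, 2]]

For real matrices with standard dot products, the defining identity <Ax, y> = <x, A^* y> gives (Ax)^T y = x^T (A^*) y, i.e. x^T A^T y = x^T (A^*) y. Since this holds for all x, y, we must have A^* = A^T. Therefore
A^* =
[[3, 1],
 [-1, 3],
 [1, 2]].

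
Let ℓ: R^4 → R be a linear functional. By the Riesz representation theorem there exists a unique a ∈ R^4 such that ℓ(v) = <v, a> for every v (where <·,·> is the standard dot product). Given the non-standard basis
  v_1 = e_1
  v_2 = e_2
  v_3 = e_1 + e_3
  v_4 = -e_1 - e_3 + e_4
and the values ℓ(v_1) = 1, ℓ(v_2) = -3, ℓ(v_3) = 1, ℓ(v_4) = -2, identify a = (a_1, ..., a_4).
a = (1, -3, 0, -1)

Write a = (a_1, ..., a_4) in the standard basis. For each basis vector v_i, ℓ(v_i) = <v_i, a> is a linear equation in the a_j's. Collect the n equations into a matrix system V a = ℓ, where row i of V is v_i (expressed in the standard basis). Since V is invertible (lower-triangular with 1s on the diagonal, up to permutation), solve by back-substitution:
  V =
[[1, 0, 0, 0],
 [0, 1, 0, 0],
 [1, 0, 1, 0],
 [-1, 0, -1, 1]]
  V a = (1, -3, 1, -2)
Solving gives a = (1, -3, 0, -1).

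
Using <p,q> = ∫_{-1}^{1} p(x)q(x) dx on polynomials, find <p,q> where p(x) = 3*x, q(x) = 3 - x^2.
<p,q> = 0

Expand the product: p(x)·q(x) = -3*x^3 + 9*x.
∫_{-1}^{1} of each monomial x^k gives [2/(k+1) if k even, 0 if k odd]. Integrating term-by-term (or equivalently evaluating the antiderivative F(x) = -3*x^4/4 + 9*x^2/2 at the endpoints):
  F(1) − F(−1) = 15/4 − (15/4) = 0.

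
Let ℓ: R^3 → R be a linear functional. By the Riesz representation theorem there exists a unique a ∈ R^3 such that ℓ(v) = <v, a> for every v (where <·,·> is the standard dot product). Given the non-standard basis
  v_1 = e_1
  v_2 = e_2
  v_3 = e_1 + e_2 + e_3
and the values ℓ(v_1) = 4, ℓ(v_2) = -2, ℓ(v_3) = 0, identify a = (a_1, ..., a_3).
a = (4, -2, -2)

Write a = (a_1, ..., a_3) in the standard basis. For each basis vector v_i, ℓ(v_i) = <v_i, a> is a linear equation in the a_j's. Collect the n equations into a matrix system V a = ℓ, where row i of V is v_i (expressed in the standard basis). Since V is invertible (lower-triangular with 1s on the diagonal, up to permutation), solve by back-substitution:
  V =
[[1, 0, 0],
 [0, 1, 0],
 [1, 1, 1]]
  V a = (4, -2, 0)
Solving gives a = (4, -2, -2).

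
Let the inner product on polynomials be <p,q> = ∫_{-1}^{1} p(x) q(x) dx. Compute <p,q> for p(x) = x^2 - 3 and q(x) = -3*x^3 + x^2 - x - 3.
<p,q> = 72/5

Expand the product: p(x)·q(x) = -3*x^5 + x^4 + 8*x^3 - 6*x^2 + 3*x + 9.
∫_{-1}^{1} of each monomial x^k gives [2/(k+1) if k even, 0 if k odd]. Integrating term-by-term (or equivalently evaluating the antiderivative F(x) = -x^6/2 + x^5/5 + 2*x^4 - 2*x^3 + 3*x^2/2 + 9*x at the endpoints):
  F(1) − F(−1) = 51/5 − (-21/5) = 72/5.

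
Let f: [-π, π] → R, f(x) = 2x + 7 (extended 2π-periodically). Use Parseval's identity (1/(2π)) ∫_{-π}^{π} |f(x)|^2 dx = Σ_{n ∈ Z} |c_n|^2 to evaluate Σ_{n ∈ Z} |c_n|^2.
Σ |c_n|^2 = 4π^2/3 + 49

Expand and integrate term by term over [-π, π]:
  ∫ (2x)^2 dx = 4·(2π^3/3); ∫ 2·2·(7)·x dx = 0 (odd integrand); ∫ 7^2 dx = 49·2π.
So (1/(2π)) ∫_{-π}^{π} (2x + 7)^2 dx = 4π^2/3 + 49 = 4π^2/3 + 49.
Parseval ⇒ Σ |c_n|^2 = 4π^2/3 + 49.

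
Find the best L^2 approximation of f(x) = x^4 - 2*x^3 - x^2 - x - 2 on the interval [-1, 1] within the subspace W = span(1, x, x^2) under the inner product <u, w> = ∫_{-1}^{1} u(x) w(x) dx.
g(x) = -x^2/7 - 11*x/5 - 73/35

The best approximation g ∈ W is the orthogonal projection of f onto W. Writing g = a_0 + a_1 x + a_2 x^2, the coefficients solve the normal equations G · a = b where
  G_{ij} = <φ_i, φ_j> and b_i = <f, φ_i>, with φ_0 = 1, φ_1 = x, φ_2 = x^2.
G =
  [2, 0, 2/3]
  [0, 2/3, 0]
  [2/3, 0, 2/5],
b = (-64/15, -22/15, -152/105).
Solving gives a_0 = -73/35, a_1 = -11/5, a_2 = -1/7, so
  g(x) = -x^2/7 - 11*x/5 - 73/35.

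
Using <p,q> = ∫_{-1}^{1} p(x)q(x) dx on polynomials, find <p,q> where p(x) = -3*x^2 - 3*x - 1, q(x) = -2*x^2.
<p,q> = 56/15

Expand the product: p(x)·q(x) = 6*x^4 + 6*x^3 + 2*x^2.
∫_{-1}^{1} of each monomial x^k gives [2/(k+1) if k even, 0 if k odd]. Integrating term-by-term (or equivalently evaluating the antiderivative F(x) = 6*x^5/5 + 3*x^4/2 + 2*x^3/3 at the endpoints):
  F(1) − F(−1) = 101/30 − (-11/30) = 56/15.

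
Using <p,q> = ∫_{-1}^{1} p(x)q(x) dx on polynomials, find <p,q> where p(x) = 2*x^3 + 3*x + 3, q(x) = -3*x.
<p,q> = -42/5

Expand the product: p(x)·q(x) = -6*x^4 - 9*x^2 - 9*x.
∫_{-1}^{1} of each monomial x^k gives [2/(k+1) if k even, 0 if k odd]. Integrating term-by-term (or equivalently evaluating the antiderivative F(x) = -6*x^5/5 - 3*x^3 - 9*x^2/2 at the endpoints):
  F(1) − F(−1) = -87/10 − (-3/10) = -42/5.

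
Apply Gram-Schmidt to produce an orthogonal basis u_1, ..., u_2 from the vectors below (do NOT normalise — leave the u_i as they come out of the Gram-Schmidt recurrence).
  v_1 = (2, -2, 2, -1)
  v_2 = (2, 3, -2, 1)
Orthogonal basis:
  u_1 = (2, -2, 2, -1)
  u_2 = (40/13, 25/13, -12/13, 6/13)

Apply the Gram-Schmidt recurrence
  u_1 = v_1
  u_i = v_i − Σ_{j<i} ((v_i · u_j) / (u_j · u_j)) · u_j.

Step by step this gives:
  u_1 = (2, -2, 2, -1)
  u_2 = (40/13, 25/13, -12/13, 6/13)

Orthogonality check:
  u_2 · u_1 = 0 (should be 0)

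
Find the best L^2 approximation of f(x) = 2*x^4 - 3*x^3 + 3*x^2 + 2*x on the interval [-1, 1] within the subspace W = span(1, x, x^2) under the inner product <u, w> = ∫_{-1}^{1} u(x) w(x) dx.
g(x) = 33*x^2/7 + x/5 - 6/35

The best approximation g ∈ W is the orthogonal projection of f onto W. Writing g = a_0 + a_1 x + a_2 x^2, the coefficients solve the normal equations G · a = b where
  G_{ij} = <φ_i, φ_j> and b_i = <f, φ_i>, with φ_0 = 1, φ_1 = x, φ_2 = x^2.
G =
  [2, 0, 2/3]
  [0, 2/3, 0]
  [2/3, 0, 2/5],
b = (14/5, 2/15, 62/35).
Solving gives a_0 = -6/35, a_1 = 1/5, a_2 = 33/7, so
  g(x) = 33*x^2/7 + x/5 - 6/35.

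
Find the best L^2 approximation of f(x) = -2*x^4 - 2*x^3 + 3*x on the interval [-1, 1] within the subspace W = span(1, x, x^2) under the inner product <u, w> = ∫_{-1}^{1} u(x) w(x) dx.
g(x) = -12*x^2/7 + 9*x/5 + 6/35

The best approximation g ∈ W is the orthogonal projection of f onto W. Writing g = a_0 + a_1 x + a_2 x^2, the coefficients solve the normal equations G · a = b where
  G_{ij} = <φ_i, φ_j> and b_i = <f, φ_i>, with φ_0 = 1, φ_1 = x, φ_2 = x^2.
G =
  [2, 0, 2/3]
  [0, 2/3, 0]
  [2/3, 0, 2/5],
b = (-4/5, 6/5, -4/7).
Solving gives a_0 = 6/35, a_1 = 9/5, a_2 = -12/7, so
  g(x) = -12*x^2/7 + 9*x/5 + 6/35.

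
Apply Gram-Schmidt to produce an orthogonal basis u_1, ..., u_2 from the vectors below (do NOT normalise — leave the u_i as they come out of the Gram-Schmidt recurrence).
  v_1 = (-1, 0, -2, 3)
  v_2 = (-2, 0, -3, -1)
Orthogonal basis:
  u_1 = (-1, 0, -2, 3)
  u_2 = (-23/14, 0, -16/7, -29/14)

Apply the Gram-Schmidt recurrence
  u_1 = v_1
  u_i = v_i − Σ_{j<i} ((v_i · u_j) / (u_j · u_j)) · u_j.

Step by step this gives:
  u_1 = (-1, 0, -2, 3)
  u_2 = (-23/14, 0, -16/7, -29/14)

Orthogonality check:
  u_2 · u_1 = 0 (should be 0)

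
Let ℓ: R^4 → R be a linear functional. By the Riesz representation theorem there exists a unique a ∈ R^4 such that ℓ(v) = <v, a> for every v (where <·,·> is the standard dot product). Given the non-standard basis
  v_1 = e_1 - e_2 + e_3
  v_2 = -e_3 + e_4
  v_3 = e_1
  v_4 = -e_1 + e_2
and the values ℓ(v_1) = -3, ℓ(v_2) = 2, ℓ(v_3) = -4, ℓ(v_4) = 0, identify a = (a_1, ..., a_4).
a = (-4, -4, -3, -1)

Write a = (a_1, ..., a_4) in the standard basis. For each basis vector v_i, ℓ(v_i) = <v_i, a> is a linear equation in the a_j's. Collect the n equations into a matrix system V a = ℓ, where row i of V is v_i (expressed in the standard basis). Since V is invertible (lower-triangular with 1s on the diagonal, up to permutation), solve by back-substitution:
  V =
[[1, -1, 1, 0],
 [0, 0, -1, 1],
 [1, 0, 0, 0],
 [-1, 1, 0, 0]]
  V a = (-3, 2, -4, 0)
Solving gives a = (-4, -4, -3, -1).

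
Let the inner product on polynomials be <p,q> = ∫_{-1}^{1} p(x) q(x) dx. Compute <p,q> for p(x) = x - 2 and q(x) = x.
<p,q> = 2/3

Expand the product: p(x)·q(x) = x^2 - 2*x.
∫_{-1}^{1} of each monomial x^k gives [2/(k+1) if k even, 0 if k odd]. Integrating term-by-term (or equivalently evaluating the antiderivative F(x) = x^3/3 - x^2 at the endpoints):
  F(1) − F(−1) = -2/3 − (-4/3) = 2/3.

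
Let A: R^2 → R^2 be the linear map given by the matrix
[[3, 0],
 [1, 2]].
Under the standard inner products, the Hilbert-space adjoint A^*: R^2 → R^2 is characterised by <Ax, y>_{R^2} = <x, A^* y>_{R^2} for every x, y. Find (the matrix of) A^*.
A^* = A^T =
[[3, 1],
 [0, 2]]

For real matrices with standard dot products, the defining identity <Ax, y> = <x, A^* y> gives (Ax)^T y = x^T (A^*) y, i.e. x^T A^T y = x^T (A^*) y. Since this holds for all x, y, we must have A^* = A^T. Therefore
A^* =
[[3, 1],
 [0, 2]].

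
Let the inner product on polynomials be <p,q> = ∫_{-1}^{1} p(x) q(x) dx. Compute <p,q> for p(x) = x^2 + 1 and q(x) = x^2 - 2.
<p,q> = -64/15

Expand the product: p(x)·q(x) = x^4 - x^2 - 2.
∫_{-1}^{1} of each monomial x^k gives [2/(k+1) if k even, 0 if k odd]. Integrating term-by-term (or equivalently evaluating the antiderivative F(x) = x^5/5 - x^3/3 - 2*x at the endpoints):
  F(1) − F(−1) = -32/15 − (32/15) = -64/15.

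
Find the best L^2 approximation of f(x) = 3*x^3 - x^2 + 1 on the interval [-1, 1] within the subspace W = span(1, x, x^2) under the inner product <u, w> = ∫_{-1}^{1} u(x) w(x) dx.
g(x) = -x^2 + 9*x/5 + 1

The best approximation g ∈ W is the orthogonal projection of f onto W. Writing g = a_0 + a_1 x + a_2 x^2, the coefficients solve the normal equations G · a = b where
  G_{ij} = <φ_i, φ_j> and b_i = <f, φ_i>, with φ_0 = 1, φ_1 = x, φ_2 = x^2.
G =
  [2, 0, 2/3]
  [0, 2/3, 0]
  [2/3, 0, 2/5],
b = (4/3, 6/5, 4/15).
Solving gives a_0 = 1, a_1 = 9/5, a_2 = -1, so
  g(x) = -x^2 + 9*x/5 + 1.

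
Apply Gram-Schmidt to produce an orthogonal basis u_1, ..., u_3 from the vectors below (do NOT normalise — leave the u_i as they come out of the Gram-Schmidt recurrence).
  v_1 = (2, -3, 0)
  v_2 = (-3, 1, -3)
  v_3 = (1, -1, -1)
Orthogonal basis:
  u_1 = (2, -3, 0)
  u_2 = (-21/13, -14/13, -3)
  u_3 = (45/83, 30/83, -35/83)

Apply the Gram-Schmidt recurrence
  u_1 = v_1
  u_i = v_i − Σ_{j<i} ((v_i · u_j) / (u_j · u_j)) · u_j.

Step by step this gives:
  u_1 = (2, -3, 0)
  u_2 = (-21/13, -14/13, -3)
  u_3 = (45/83, 30/83, -35/83)

Orthogonality check:
  u_2 · u_1 = 0 (should be 0)
  u_3 · u_1 = 0 (should be 0)
  u_3 · u_2 = 0 (should be 0)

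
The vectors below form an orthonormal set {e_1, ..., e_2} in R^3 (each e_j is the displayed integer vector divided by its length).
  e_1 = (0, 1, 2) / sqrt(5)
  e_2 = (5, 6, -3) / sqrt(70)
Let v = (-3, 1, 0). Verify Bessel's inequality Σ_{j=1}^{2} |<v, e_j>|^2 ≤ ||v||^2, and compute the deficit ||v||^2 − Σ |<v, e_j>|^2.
Σ |<v, e_j>|^2 = 19/14; ||v||^2 = 10; deficit = 121/14

Write each e_j = u_j / sqrt(<u_j, u_j>) where u_j is the displayed integer vector. Then <v, e_j> = <v, u_j> / sqrt(<u_j, u_j>), so |<v, e_j>|^2 = <v, u_j>^2 / <u_j, u_j>.
Coefficients: <v, e_1> = 1/sqrt(5), <v, e_2> = -9/sqrt(70).
Square and sum: Σ |<v, e_j>|^2 = 19/14.
Compute ||v||^2 = v·v = 10.
Deficit = 10 − 19/14 = 121/14 ≥ 0, confirming Bessel's inequality. (The deficit equals ||v − Σ <v,e_j> e_j||^2, the squared distance from v to span{e_j}.)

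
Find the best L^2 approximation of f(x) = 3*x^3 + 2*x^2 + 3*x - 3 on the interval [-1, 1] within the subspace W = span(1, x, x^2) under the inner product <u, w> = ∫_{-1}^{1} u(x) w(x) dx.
g(x) = 2*x^2 + 24*x/5 - 3

The best approximation g ∈ W is the orthogonal projection of f onto W. Writing g = a_0 + a_1 x + a_2 x^2, the coefficients solve the normal equations G · a = b where
  G_{ij} = <φ_i, φ_j> and b_i = <f, φ_i>, with φ_0 = 1, φ_1 = x, φ_2 = x^2.
G =
  [2, 0, 2/3]
  [0, 2/3, 0]
  [2/3, 0, 2/5],
b = (-14/3, 16/5, -6/5).
Solving gives a_0 = -3, a_1 = 24/5, a_2 = 2, so
  g(x) = 2*x^2 + 24*x/5 - 3.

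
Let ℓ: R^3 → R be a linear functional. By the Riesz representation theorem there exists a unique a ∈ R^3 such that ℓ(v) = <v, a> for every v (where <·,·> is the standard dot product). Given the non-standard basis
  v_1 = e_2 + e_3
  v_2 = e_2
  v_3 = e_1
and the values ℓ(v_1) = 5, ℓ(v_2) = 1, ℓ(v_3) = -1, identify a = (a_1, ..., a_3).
a = (-1, 1, 4)

Write a = (a_1, ..., a_3) in the standard basis. For each basis vector v_i, ℓ(v_i) = <v_i, a> is a linear equation in the a_j's. Collect the n equations into a matrix system V a = ℓ, where row i of V is v_i (expressed in the standard basis). Since V is invertible (lower-triangular with 1s on the diagonal, up to permutation), solve by back-substitution:
  V =
[[0, 1, 1],
 [0, 1, 0],
 [1, 0, 0]]
  V a = (5, 1, -1)
Solving gives a = (-1, 1, 4).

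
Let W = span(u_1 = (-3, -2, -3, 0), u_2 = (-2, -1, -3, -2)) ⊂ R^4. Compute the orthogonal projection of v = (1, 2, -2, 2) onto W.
proj_W(v) = (6/107, -5/107, 33/107, 54/107)

Set up U = [u_1 | ... | u_2] ∈ R^(4×2). The projector onto W = col(U) is P = U (U^T U)^(-1) U^T.
Compute U^T U =
  [22, 17]
  [17, 18],
and U^T v = (-1, -2).
Solve U^T U · c = U^T v for the coefficients: c = (16/107, -27/107). The projection is proj_W(v) = U c.
Check: (v - proj_W(v)) · u_1 = 0  (should be 0).
Check: (v - proj_W(v)) · u_2 = 0  (should be 0).
Result: proj_W(v) = (6/107, -5/107, 33/107, 54/107).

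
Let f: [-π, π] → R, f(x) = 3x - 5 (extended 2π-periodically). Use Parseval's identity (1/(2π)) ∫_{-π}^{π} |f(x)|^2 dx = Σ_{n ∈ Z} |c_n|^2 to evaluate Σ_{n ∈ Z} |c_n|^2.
Σ |c_n|^2 = 3π^2 + 25

Expand and integrate term by term over [-π, π]:
  ∫ (3x)^2 dx = 9·(2π^3/3); ∫ 2·3·(-5)·x dx = 0 (odd integrand); ∫ (-5)^2 dx = 25·2π.
So (1/(2π)) ∫_{-π}^{π} (3x - 5)^2 dx = 9π^2/3 + 25 = 3π^2 + 25.
Parseval ⇒ Σ |c_n|^2 = 3π^2 + 25.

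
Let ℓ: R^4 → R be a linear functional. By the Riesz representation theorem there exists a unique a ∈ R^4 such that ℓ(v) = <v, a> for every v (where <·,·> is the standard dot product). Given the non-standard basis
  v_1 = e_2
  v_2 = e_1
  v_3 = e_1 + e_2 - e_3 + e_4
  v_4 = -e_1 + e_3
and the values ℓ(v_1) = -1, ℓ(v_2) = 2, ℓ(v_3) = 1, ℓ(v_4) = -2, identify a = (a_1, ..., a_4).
a = (2, -1, 0, 0)

Write a = (a_1, ..., a_4) in the standard basis. For each basis vector v_i, ℓ(v_i) = <v_i, a> is a linear equation in the a_j's. Collect the n equations into a matrix system V a = ℓ, where row i of V is v_i (expressed in the standard basis). Since V is invertible (lower-triangular with 1s on the diagonal, up to permutation), solve by back-substitution:
  V =
[[0, 1, 0, 0],
 [1, 0, 0, 0],
 [1, 1, -1, 1],
 [-1, 0, 1, 0]]
  V a = (-1, 2, 1, -2)
Solving gives a = (2, -1, 0, 0).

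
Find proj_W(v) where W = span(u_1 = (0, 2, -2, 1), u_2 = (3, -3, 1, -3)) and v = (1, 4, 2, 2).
proj_W(v) = (-153/131, 203/131, -101/131, 178/131)

Set up U = [u_1 | ... | u_2] ∈ R^(4×2). The projector onto W = col(U) is P = U (U^T U)^(-1) U^T.
Compute U^T U =
  [9, -11]
  [-11, 28],
and U^T v = (6, -13).
Solve U^T U · c = U^T v for the coefficients: c = (25/131, -51/131). The projection is proj_W(v) = U c.
Check: (v - proj_W(v)) · u_1 = 0  (should be 0).
Check: (v - proj_W(v)) · u_2 = 0  (should be 0).
Result: proj_W(v) = (-153/131, 203/131, -101/131, 178/131).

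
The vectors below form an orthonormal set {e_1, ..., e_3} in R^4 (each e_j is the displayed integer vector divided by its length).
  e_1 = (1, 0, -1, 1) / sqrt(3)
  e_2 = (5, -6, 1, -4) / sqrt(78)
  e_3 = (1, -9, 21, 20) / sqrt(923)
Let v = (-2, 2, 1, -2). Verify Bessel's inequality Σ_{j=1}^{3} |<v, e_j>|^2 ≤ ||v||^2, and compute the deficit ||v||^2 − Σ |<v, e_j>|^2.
Σ |<v, e_j>|^2 = 1725/142; ||v||^2 = 13; deficit = 121/142

Write each e_j = u_j / sqrt(<u_j, u_j>) where u_j is the displayed integer vector. Then <v, e_j> = <v, u_j> / sqrt(<u_j, u_j>), so |<v, e_j>|^2 = <v, u_j>^2 / <u_j, u_j>.
Coefficients: <v, e_1> = -5/sqrt(3), <v, e_2> = -13/sqrt(78), <v, e_3> = -39/sqrt(923).
Square and sum: Σ |<v, e_j>|^2 = 1725/142.
Compute ||v||^2 = v·v = 13.
Deficit = 13 − 1725/142 = 121/142 ≥ 0, confirming Bessel's inequality. (The deficit equals ||v − Σ <v,e_j> e_j||^2, the squared distance from v to span{e_j}.)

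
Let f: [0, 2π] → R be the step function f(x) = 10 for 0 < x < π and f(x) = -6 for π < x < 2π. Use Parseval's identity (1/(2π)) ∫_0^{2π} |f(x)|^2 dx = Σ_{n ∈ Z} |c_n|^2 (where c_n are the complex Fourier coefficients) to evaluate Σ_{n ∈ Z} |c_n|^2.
Σ |c_n|^2 = 68

Parseval equates the L^2 energy of f (normalised by 1/(2π)) with the ℓ^2 sum of its Fourier coefficients: (1/(2π)) ∫_0^{2π} |f|^2 = Σ |c_n|^2.
Compute the left side: (1/(2π)) [∫_0^π 10^2 dx + ∫_π^{2π} (-6)^2 dx] = (1/(2π)) · (100π + 36π) = (100 + 36)/2 = 68.
So Σ_{n ∈ Z} |c_n|^2 = 68.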